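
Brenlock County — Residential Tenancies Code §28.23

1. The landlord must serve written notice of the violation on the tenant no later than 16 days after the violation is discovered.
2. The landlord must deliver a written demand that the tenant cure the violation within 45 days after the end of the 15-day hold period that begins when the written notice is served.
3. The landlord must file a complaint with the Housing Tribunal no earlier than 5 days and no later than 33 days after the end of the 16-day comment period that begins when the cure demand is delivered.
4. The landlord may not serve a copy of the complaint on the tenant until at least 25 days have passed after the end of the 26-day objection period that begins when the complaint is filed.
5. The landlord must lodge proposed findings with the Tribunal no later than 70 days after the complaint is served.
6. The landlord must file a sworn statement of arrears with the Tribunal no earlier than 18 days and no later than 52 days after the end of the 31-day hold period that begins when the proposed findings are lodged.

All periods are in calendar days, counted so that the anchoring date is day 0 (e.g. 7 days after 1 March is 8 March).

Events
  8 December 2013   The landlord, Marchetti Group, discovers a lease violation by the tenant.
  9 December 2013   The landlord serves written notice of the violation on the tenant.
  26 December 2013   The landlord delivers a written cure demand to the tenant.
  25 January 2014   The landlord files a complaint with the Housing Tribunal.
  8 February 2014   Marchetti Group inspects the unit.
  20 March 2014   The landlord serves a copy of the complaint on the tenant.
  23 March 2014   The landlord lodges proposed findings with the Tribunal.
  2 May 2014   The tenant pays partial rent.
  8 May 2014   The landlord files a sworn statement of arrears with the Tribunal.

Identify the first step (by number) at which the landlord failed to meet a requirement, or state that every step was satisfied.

Step 6

(1) due by 8 December 2013 + 16 days = 24 December 2013; 9 December 2013 is within that limit.
(2) due by 24 December 2013 + 45 days = 7 February 2014; done 26 December 2013 — timely.
(3) the permitted window runs from 11 January 2014 + 5 = 16 January 2014 to 11 January 2014 + 33 = 13 February 2014; done 25 January 2014 — within the window.
(4) permitted from 20 February 2014 + 25 days = 17 March 2014 onward; done 20 March 2014, after the minimum wait.
(5) due by 20 March 2014 + 70 days = 29 May 2014; completed 23 March 2014, before the deadline.
(6) the permitted window runs from 23 April 2014 + 18 = 11 May 2014 to 23 April 2014 + 52 = 14 June 2014; done 8 May 2014 — 3 days before the window opened.
No need to go further; step 6 was not satisfied.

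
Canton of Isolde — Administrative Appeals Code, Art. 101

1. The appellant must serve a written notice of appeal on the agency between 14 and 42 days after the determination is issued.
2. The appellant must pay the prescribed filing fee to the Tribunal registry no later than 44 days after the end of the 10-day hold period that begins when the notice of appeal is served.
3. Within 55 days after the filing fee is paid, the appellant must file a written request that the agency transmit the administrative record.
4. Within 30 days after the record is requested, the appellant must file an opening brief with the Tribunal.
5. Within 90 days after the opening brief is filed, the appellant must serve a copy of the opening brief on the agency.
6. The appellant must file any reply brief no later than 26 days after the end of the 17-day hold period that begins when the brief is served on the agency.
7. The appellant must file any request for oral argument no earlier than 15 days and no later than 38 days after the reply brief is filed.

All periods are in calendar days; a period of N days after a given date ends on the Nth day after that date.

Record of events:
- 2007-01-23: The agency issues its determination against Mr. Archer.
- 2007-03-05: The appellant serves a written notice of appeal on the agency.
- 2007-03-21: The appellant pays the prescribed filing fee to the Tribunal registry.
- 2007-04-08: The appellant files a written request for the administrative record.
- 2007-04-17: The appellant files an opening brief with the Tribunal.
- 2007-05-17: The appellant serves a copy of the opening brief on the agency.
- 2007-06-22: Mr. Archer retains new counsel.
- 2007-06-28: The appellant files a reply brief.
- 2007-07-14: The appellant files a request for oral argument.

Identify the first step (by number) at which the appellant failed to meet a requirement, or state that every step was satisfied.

(1) the permitted window runs from 2007-01-23 + 14 = 2007-02-06 to 2007-01-23 + 42 = 2007-03-06; done 2007-03-05 — within the window.
(2) due by 2007-03-15 + 44 days = 2007-04-28; done 2007-03-21 — timely.
(3) due by 2007-03-21 + 55 days = 2007-05-15; 2007-04-08 is within that limit.
(4) due by 2007-04-08 + 30 days = 2007-05-08; completed 2007-04-17, before the deadline.
(5) due by 2007-04-17 + 90 days = 2007-07-16; completed 2007-05-17, before the deadline.
(6) due by 2007-06-03 + 26 days = 2007-06-29; done 2007-06-28 — timely.
(7) the permitted window runs from 2007-06-28 + 15 = 2007-07-13 to 2007-06-28 + 38 = 2007-08-05; done 2007-07-14, which is between those dates.

None — every step was satisfied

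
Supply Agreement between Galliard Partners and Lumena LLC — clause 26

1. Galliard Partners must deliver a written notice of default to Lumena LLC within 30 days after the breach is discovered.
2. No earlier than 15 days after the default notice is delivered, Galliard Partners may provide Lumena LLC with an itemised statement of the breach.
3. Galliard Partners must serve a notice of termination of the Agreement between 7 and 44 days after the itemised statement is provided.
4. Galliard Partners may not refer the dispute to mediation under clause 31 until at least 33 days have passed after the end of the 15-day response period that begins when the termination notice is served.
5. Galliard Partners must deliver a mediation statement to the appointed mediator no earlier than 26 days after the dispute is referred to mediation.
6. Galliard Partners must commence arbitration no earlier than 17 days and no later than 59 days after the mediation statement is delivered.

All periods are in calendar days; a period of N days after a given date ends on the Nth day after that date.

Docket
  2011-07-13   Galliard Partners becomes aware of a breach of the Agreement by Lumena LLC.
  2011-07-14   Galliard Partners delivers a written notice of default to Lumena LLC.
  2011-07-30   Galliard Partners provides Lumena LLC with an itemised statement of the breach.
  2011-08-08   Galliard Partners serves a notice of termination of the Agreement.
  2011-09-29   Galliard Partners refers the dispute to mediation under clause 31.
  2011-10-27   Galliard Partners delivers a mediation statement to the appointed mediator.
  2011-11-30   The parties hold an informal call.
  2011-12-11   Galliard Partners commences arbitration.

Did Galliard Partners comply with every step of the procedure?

Yes

Step 1: 30 days after 2011-07-13 (when the breach is discovered) is 2011-08-12; 2011-07-14 is within that limit.
Step 2: the earliest permitted date is 15 days after 2011-07-14 (when the default notice is delivered), i.e. 2011-07-29; 2011-07-30 is on or after that date.
Step 3: the window is 7–44 days after 2011-07-30 (when the itemised statement is provided), so 2011-08-06 through 2011-09-12; done 2011-08-08, which is between those dates.
Step 4: the earliest permitted date is 33 days after 2011-08-23 (end of the 15-day response period, which began when the termination notice is served on 2011-08-08), i.e. 2011-09-25; done 2011-09-29 — permitted.
Step 5: the earliest permitted date is 26 days after 2011-09-29 (when the dispute is referred to mediation), i.e. 2011-10-25; done 2011-10-27 — permitted.
Step 6: the window is 17–59 days after 2011-10-27 (when the mediation statement is delivered), so 2011-11-13 through 2011-12-25; done 2011-12-11, which is between those dates.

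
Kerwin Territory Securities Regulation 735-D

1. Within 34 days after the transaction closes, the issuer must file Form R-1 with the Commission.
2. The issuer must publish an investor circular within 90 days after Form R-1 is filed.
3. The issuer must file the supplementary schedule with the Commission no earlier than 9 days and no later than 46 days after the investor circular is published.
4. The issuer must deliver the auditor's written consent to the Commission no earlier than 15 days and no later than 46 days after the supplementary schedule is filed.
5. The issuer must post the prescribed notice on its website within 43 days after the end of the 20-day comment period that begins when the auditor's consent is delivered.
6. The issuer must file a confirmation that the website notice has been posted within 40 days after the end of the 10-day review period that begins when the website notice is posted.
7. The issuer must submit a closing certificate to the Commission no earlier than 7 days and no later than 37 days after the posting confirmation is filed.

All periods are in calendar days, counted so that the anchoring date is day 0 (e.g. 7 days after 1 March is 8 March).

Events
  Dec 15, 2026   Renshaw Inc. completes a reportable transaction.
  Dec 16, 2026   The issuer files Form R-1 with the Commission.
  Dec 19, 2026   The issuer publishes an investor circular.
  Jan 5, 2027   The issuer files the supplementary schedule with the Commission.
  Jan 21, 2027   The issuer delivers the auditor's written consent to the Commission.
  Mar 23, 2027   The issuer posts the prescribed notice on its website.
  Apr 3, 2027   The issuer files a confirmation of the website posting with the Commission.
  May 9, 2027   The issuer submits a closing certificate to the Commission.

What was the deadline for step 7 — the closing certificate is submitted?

May 10, 2027

Step 7 runs from Apr 3, 2027, when the posting confirmation is filed. The window is 7–37 days after Apr 3, 2027; it closes on May 10, 2027.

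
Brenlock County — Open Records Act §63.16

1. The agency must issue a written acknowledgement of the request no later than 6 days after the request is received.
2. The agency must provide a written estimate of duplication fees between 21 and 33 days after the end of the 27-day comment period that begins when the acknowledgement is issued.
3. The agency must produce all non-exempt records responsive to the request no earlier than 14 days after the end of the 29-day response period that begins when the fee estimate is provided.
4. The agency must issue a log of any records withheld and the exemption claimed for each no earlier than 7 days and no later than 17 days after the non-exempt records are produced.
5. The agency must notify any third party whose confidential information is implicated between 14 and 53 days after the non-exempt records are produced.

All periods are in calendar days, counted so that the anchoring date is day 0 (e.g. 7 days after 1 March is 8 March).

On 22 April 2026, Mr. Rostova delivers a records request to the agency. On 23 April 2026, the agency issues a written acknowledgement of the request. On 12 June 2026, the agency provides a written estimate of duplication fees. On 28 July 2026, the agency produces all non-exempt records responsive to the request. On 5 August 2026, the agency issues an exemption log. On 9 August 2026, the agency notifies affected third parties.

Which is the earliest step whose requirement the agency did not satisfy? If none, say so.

Step 1: 6 days after 22 April 2026 (when the request is received) is 28 April 2026; completed 23 April 2026, before the deadline.
Step 2: the window is 21–33 days after 20 May 2026 (end of the 27-day comment period, which began when the acknowledgement is issued on 23 April 2026), so 10 June 2026 through 22 June 2026; done 12 June 2026 — within the window.
Step 3: the earliest permitted date is 14 days after 11 July 2026 (end of the 29-day response period, which began when the fee estimate is provided on 12 June 2026), i.e. 25 July 2026; done 28 July 2026, after the minimum wait.
Step 4: the window is 7–17 days after 28 July 2026 (when the non-exempt records are produced), so 4 August 2026 through 14 August 2026; done 5 August 2026 — within the window.
Step 5: the window is 14–53 days after 28 July 2026 (when the non-exempt records are produced), so 11 August 2026 through 19 September 2026; 9 August 2026 is 2 days too early.
The analysis stops there.

Step 5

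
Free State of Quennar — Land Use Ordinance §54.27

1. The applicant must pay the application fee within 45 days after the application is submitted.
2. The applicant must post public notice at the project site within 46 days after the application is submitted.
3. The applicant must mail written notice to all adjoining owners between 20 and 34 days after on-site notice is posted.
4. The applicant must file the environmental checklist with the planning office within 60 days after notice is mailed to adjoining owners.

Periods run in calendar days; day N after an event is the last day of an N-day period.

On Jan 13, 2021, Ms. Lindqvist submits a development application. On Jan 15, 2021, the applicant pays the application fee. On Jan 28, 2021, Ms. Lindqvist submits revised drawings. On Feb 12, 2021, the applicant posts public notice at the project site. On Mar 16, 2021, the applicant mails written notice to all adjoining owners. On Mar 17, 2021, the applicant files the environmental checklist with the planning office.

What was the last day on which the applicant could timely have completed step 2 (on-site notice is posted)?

Feb 28, 2021

Step 2 runs from Jan 13, 2021, when the application is submitted. 46 days after Jan 13, 2021 is Feb 28, 2021.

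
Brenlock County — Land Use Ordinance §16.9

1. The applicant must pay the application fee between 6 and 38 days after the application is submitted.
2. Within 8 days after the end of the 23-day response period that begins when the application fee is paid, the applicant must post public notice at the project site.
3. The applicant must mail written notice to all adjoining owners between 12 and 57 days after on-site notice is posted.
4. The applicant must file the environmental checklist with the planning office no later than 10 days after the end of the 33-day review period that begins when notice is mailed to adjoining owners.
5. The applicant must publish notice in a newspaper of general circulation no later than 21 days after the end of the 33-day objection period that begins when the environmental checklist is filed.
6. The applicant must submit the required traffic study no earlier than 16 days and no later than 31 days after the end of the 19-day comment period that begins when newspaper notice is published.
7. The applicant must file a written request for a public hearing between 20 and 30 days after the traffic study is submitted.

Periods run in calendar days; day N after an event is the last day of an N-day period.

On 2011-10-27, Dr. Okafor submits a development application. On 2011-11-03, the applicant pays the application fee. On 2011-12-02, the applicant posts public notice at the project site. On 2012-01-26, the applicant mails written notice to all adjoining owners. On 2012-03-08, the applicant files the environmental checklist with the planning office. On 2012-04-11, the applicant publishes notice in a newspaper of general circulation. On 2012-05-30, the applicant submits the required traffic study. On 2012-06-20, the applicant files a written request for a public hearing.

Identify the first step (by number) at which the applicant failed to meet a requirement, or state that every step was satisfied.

(1) the permitted window runs from 2011-10-27 + 6 = 2011-11-02 to 2011-10-27 + 38 = 2011-12-04; done 2011-11-03 — within the window.
(2) due by 2011-11-26 + 8 days = 2011-12-04; completed 2011-12-02, before the deadline.
(3) the permitted window runs from 2011-12-02 + 12 = 2011-12-14 to 2011-12-02 + 57 = 2012-01-28; done 2012-01-26 — within the window.
(4) due by 2012-02-28 + 10 days = 2012-03-09; 2012-03-08 is within that limit.
(5) due by 2012-04-10 + 21 days = 2012-05-01; done 2012-04-11 — timely.
(6) the permitted window runs from 2012-04-30 + 16 = 2012-05-16 to 2012-04-30 + 31 = 2012-05-31; done 2012-05-30 — within the window.
(7) the permitted window runs from 2012-05-30 + 20 = 2012-06-19 to 2012-05-30 + 30 = 2012-06-29; 2012-06-20 falls inside that range.

None — every step was satisfied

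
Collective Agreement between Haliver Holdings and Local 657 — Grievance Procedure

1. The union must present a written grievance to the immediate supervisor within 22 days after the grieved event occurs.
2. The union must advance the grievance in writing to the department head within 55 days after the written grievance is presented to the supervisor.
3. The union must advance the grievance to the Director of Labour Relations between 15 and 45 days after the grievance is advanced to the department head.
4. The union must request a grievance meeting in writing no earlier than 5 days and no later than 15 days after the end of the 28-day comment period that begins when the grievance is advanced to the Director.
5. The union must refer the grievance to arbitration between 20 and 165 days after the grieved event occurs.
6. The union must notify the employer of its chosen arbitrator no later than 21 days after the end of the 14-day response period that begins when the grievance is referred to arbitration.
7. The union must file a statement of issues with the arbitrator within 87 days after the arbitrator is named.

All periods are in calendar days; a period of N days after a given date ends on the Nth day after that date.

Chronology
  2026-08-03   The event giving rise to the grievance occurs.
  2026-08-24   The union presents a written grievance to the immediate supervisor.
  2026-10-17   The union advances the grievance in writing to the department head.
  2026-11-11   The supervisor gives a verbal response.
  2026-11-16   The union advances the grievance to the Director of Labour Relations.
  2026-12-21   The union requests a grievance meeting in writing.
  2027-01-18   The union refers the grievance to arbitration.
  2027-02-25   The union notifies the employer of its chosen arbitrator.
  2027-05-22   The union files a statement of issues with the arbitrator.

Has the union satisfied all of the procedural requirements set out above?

No

Step 1 — counting 22 days from 2026-08-03 (when the grieved event occurs) gives a deadline of 2026-08-25; 2026-08-24 is within that limit.
Step 2 — counting 55 days from 2026-08-24 (when the written grievance is presented to the supervisor) gives a deadline of 2026-10-18; completed 2026-10-17, before the deadline.
Step 3 — 15 and 45 days from 2026-10-17 (when the grievance is advanced to the department head) are 2026-11-01 and 2026-12-01 respectively; 2026-11-16 falls inside that range.
Step 4 — 5 and 15 days from 2026-12-14 (end of the 28-day comment period, which began when the grievance is advanced to the Director on 2026-11-16) are 2026-12-19 and 2026-12-29 respectively; done 2026-12-21, which is between those dates.
Step 5 — 20 and 165 days from 2026-08-03 (when the grieved event occurs) are 2026-08-23 and 2027-01-15 respectively; 2027-01-18 is 3 days past the end of the window.
The procedure was therefore not followed at step 5.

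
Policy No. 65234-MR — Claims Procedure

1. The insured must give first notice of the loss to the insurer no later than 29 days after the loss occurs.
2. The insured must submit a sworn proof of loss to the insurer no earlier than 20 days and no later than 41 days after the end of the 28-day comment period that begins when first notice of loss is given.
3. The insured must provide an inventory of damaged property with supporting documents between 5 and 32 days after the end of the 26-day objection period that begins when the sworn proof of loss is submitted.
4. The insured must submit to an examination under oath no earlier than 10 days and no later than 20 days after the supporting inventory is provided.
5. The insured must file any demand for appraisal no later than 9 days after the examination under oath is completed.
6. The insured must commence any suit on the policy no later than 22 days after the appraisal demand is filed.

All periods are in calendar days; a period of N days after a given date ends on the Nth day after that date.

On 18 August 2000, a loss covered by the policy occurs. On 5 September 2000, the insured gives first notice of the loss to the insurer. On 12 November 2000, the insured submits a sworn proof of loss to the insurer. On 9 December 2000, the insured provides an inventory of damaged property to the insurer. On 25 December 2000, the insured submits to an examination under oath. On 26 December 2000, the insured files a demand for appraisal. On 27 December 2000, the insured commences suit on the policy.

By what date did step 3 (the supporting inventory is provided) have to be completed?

9 January 2001

The sworn proof of loss is submitted on 12 November 2000; the 26-day objection period therefore ends 8 December 2000, and step 3 runs from that date. The window is 5–32 days after 8 December 2000; it closes on 9 January 2001.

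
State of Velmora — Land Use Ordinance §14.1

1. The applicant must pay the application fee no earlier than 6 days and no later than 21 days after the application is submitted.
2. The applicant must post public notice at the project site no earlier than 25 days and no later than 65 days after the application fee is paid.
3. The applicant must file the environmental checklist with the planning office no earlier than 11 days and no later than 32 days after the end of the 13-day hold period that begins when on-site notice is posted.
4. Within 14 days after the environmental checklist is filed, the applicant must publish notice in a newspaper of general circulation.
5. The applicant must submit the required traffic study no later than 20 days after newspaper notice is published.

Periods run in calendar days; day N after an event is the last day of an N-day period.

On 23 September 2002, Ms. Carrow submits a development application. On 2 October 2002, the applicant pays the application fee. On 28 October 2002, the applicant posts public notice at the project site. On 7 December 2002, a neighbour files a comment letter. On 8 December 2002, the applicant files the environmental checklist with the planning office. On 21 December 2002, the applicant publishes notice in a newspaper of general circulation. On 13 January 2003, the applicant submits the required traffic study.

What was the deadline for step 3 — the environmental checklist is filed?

On-site notice is posted on 28 October 2002; the 13-day hold period therefore ends 10 November 2002, and step 3 runs from that date. The window is 11–32 days after 10 November 2002; it closes on 12 December 2002.

12 December 2002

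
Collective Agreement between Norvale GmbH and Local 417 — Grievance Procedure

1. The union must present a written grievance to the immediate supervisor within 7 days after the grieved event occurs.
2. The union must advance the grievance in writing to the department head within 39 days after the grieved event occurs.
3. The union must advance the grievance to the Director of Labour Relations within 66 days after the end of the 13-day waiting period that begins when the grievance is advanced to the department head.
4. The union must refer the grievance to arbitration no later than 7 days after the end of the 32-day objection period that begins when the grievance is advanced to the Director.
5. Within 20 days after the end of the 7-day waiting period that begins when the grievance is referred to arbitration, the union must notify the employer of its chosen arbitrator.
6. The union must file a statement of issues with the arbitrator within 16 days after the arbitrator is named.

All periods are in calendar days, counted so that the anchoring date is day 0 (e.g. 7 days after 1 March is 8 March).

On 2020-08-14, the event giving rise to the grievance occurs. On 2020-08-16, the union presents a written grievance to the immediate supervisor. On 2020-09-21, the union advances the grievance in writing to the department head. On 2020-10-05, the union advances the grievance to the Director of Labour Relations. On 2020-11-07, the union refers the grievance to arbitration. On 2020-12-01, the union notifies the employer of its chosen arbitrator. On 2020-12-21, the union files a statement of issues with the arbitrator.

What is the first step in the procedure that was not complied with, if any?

(1) due by 2020-08-14 + 7 days = 2020-08-21; 2020-08-16 is within that limit.
(2) due by 2020-08-14 + 39 days = 2020-09-22; done 2020-09-21 — timely.
(3) due by 2020-10-04 + 66 days = 2020-12-09; done 2020-10-05 — timely.
(4) due by 2020-11-06 + 7 days = 2020-11-13; 2020-11-07 is within that limit.
(5) due by 2020-11-14 + 20 days = 2020-12-04; 2020-12-01 is within that limit.
(6) due by 2020-12-01 + 16 days = 2020-12-17; 2020-12-21 misses that deadline by 4 days.
The analysis stops there.

Step 6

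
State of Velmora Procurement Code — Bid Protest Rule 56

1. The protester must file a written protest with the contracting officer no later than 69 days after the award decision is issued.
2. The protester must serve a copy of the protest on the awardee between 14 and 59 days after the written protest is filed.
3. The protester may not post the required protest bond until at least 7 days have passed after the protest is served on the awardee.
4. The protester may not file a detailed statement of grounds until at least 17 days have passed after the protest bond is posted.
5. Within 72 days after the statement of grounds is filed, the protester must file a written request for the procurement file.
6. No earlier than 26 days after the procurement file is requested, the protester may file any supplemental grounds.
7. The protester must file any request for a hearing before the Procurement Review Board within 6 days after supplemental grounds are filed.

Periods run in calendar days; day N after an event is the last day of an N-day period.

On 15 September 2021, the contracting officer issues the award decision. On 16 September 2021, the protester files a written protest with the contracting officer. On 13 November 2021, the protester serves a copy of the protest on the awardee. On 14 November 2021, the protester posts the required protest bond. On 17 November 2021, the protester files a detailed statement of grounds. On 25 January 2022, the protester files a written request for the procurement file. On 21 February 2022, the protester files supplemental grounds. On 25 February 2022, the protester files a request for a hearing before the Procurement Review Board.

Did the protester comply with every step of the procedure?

No

Step 1: 69 days after 15 September 2021 (when the award decision is issued) is 23 November 2021; 16 September 2021 is within that limit.
Step 2: the window is 14–59 days after 16 September 2021 (when the written protest is filed), so 30 September 2021 through 14 November 2021; done 13 November 2021 — within the window.
Step 3: the earliest permitted date is 7 days after 13 November 2021 (when the protest is served on the awardee), i.e. 20 November 2021; 14 November 2021 is 6 days before the earliest permitted date.
The procedure was therefore not followed at step 3.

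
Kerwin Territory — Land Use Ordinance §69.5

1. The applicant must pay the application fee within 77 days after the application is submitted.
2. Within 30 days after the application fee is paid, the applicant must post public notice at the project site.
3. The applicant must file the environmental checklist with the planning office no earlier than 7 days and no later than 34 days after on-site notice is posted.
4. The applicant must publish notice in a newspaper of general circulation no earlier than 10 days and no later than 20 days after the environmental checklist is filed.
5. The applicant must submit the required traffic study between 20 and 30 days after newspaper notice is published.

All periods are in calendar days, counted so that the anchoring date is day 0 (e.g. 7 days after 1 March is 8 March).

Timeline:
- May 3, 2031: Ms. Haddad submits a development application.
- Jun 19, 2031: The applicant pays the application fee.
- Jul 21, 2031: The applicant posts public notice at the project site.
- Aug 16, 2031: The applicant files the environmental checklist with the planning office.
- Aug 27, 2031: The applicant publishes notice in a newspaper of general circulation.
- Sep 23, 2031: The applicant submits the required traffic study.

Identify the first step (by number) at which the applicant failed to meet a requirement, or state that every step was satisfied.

Step 2

Step 1: 77 days after May 3, 2031 (when the application is submitted) is Jul 19, 2031; done Jun 19, 2031 — timely.
Step 2: 30 days after Jun 19, 2031 (when the application fee is paid) is Jul 19, 2031; not done until Jul 21, 2031, 2 days after the deadline.
Later steps need not be reached.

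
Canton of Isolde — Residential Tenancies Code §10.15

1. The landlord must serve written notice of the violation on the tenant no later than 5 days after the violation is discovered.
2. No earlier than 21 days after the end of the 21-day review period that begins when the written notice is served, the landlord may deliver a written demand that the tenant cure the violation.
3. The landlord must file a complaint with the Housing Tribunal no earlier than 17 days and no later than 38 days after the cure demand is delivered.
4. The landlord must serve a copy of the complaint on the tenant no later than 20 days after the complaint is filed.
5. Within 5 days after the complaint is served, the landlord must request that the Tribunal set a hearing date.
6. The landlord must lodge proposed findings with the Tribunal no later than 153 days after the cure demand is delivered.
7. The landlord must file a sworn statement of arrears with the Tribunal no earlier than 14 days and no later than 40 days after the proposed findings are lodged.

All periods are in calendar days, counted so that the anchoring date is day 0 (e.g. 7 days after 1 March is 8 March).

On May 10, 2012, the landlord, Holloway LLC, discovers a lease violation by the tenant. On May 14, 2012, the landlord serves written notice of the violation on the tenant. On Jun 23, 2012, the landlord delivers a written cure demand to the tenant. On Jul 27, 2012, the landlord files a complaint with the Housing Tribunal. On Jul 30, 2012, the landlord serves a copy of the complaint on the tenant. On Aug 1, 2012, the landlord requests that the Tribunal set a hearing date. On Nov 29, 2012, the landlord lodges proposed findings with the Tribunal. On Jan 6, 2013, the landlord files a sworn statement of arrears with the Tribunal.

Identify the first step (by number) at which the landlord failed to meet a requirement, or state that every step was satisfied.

Step 1 — counting 5 days from May 10, 2012 (when the violation is discovered) gives a deadline of May 15, 2012; done May 14, 2012 — timely.
Step 2 — must wait 21 days from Jun 4, 2012 (end of the 21-day review period, which began when the written notice is served on May 14, 2012), so not before Jun 25, 2012; Jun 23, 2012 is 2 days before the earliest permitted date.
The analysis stops there.

Step 2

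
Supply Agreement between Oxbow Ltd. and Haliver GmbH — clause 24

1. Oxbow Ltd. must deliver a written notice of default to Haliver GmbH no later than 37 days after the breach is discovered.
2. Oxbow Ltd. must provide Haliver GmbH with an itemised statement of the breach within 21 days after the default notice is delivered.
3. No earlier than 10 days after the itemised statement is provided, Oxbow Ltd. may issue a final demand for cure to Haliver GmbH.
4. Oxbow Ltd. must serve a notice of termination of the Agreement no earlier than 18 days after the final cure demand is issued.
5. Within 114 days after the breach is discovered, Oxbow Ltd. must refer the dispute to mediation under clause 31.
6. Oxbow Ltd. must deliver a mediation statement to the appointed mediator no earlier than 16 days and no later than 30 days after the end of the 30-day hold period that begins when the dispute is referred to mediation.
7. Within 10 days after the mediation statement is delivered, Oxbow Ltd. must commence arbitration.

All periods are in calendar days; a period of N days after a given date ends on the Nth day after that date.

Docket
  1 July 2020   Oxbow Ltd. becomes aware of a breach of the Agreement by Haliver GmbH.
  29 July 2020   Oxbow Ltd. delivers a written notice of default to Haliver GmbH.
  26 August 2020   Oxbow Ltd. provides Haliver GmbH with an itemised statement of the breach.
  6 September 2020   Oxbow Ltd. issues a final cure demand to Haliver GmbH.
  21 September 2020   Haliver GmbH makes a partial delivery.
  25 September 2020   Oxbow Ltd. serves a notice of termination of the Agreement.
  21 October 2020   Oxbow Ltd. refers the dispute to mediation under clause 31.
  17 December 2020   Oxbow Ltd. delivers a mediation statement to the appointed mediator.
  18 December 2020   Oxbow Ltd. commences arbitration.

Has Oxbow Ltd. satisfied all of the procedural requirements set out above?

Step 1 — counting 37 days from 1 July 2020 (when the breach is discovered) gives a deadline of 7 August 2020; 29 July 2020 is within that limit.
Step 2 — counting 21 days from 29 July 2020 (when the default notice is delivered) gives a deadline of 19 August 2020; not done until 26 August 2020, 7 days after the deadline.

No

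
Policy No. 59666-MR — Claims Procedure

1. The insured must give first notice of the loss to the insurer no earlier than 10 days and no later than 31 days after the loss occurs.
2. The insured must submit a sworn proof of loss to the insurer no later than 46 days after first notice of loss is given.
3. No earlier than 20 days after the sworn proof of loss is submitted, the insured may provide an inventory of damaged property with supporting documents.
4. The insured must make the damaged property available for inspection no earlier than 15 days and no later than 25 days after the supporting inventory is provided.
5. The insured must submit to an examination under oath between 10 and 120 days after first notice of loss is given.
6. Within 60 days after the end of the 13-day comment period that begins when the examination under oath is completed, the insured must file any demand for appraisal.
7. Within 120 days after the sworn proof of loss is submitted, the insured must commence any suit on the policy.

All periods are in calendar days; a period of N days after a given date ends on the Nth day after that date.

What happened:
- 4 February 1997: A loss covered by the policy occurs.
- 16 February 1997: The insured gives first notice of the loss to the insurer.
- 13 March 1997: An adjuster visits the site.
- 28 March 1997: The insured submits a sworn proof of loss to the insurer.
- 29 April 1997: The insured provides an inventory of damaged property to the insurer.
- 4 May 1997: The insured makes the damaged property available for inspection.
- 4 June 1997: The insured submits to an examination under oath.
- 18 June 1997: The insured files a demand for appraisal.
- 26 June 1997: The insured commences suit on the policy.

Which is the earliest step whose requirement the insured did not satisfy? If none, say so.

Step 1 — 10 and 31 days from 4 February 1997 (when the loss occurs) are 14 February 1997 and 7 March 1997 respectively; done 16 February 1997 — within the window.
Step 2 — counting 46 days from 16 February 1997 (when first notice of loss is given) gives a deadline of 3 April 1997; completed 28 March 1997, before the deadline.
Step 3 — must wait 20 days from 28 March 1997 (when the sworn proof of loss is submitted), so not before 17 April 1997; done 29 April 1997 — permitted.
Step 4 — 15 and 25 days from 29 April 1997 (when the supporting inventory is provided) are 14 May 1997 and 24 May 1997 respectively; done 4 May 1997 — 10 days before the window opened.
No need to go further; step 4 was not satisfied.

Step 4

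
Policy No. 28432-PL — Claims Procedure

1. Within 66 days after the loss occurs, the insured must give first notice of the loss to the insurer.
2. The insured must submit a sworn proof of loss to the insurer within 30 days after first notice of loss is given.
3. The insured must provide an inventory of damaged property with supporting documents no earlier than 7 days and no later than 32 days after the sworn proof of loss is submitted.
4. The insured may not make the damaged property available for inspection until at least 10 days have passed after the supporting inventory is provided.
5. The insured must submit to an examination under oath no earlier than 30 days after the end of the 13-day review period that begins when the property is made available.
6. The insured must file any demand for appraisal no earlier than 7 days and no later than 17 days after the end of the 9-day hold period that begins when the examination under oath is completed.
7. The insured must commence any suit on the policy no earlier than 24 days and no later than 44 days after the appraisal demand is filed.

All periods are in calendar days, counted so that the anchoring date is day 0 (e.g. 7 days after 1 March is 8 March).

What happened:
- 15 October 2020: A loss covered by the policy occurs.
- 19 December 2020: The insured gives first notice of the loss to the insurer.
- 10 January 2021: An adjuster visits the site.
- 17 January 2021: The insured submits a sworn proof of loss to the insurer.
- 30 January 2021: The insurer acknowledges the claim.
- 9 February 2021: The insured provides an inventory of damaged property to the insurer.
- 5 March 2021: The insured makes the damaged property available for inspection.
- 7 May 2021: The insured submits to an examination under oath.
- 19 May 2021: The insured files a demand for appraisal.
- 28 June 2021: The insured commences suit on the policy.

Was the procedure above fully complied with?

No

Step 1: 66 days after 15 October 2020 (when the loss occurs) is 20 December 2020; completed 19 December 2020, before the deadline.
Step 2: 30 days after 19 December 2020 (when first notice of loss is given) is 18 January 2021; done 17 January 2021 — timely.
Step 3: the window is 7–32 days after 17 January 2021 (when the sworn proof of loss is submitted), so 24 January 2021 through 18 February 2021; 9 February 2021 falls inside that range.
Step 4: the earliest permitted date is 10 days after 9 February 2021 (when the supporting inventory is provided), i.e. 19 February 2021; done 5 March 2021 — permitted.
Step 5: the earliest permitted date is 30 days after 18 March 2021 (end of the 13-day review period, which began when the property is made available on 5 March 2021), i.e. 17 April 2021; done 7 May 2021, after the minimum wait.
Step 6: the window is 7–17 days after 16 May 2021 (end of the 9-day hold period, which began when the examination under oath is completed on 7 May 2021), so 23 May 2021 through 2 June 2021; done 19 May 2021 — 4 days before the window opened.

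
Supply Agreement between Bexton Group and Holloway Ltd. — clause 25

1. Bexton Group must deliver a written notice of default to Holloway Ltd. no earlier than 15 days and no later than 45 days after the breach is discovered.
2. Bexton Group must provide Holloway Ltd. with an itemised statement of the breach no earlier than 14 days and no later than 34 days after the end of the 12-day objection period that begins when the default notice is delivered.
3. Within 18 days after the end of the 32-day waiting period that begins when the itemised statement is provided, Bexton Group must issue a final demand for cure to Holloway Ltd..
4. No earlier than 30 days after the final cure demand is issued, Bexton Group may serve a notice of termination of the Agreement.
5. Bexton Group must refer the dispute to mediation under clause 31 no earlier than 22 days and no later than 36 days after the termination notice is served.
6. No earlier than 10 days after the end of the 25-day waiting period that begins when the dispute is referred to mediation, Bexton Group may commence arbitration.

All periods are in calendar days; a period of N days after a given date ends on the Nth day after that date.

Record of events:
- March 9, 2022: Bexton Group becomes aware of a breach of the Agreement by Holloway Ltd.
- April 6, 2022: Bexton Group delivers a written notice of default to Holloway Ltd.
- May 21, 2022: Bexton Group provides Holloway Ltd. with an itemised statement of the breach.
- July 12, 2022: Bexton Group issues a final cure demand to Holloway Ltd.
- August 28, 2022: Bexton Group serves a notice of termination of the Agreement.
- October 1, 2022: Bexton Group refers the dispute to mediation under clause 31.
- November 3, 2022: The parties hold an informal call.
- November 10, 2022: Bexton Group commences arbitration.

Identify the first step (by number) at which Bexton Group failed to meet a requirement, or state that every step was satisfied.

Step 1 — 15 and 45 days from March 9, 2022 (when the breach is discovered) are March 24, 2022 and April 23, 2022 respectively; April 6, 2022 falls inside that range.
Step 2 — 14 and 34 days from April 18, 2022 (end of the 12-day objection period, which began when the default notice is delivered on April 6, 2022) are May 2, 2022 and May 22, 2022 respectively; done May 21, 2022, which is between those dates.
Step 3 — counting 18 days from June 22, 2022 (end of the 32-day waiting period, which began when the itemised statement is provided on May 21, 2022) gives a deadline of July 10, 2022; July 12, 2022 misses that deadline by 2 days.

Step 3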